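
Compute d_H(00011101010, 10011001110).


XOR: 10000100100
Count of 1s: 3

3


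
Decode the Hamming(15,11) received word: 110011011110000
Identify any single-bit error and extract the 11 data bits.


Syndrome = 0: no error detected

Data: 01101110000 (no errors)


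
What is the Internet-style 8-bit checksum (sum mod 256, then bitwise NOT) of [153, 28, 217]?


Sum = 398 mod 256 = 142
Complement = 113

113


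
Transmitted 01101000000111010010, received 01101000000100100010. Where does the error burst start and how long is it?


XOR: 00000000000011110000

Burst at position 12, length 4


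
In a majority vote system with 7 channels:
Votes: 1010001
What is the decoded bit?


Ones: 3 out of 7
Threshold: 4

0 (3/7 voted 1)


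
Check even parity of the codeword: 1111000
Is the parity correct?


Number of 1s: 4

Yes, parity is correct (4 ones)


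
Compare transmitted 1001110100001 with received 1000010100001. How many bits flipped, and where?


XOR: 0001100000000

2 error(s) at position(s): 3, 4


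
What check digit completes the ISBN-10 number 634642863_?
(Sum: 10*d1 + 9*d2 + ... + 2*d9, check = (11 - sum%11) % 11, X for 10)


Weighted sum: 251
251 mod 11 = 9

Check digit: 2


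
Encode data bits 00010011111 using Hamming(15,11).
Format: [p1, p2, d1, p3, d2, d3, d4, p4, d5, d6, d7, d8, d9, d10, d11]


Parity bits: p1=0, p2=0, p3=1, p4=1

000100110011111


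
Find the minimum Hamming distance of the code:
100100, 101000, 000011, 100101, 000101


Comparing all pairs, minimum distance: 1
Can detect 0 errors, correct 0 errors

1


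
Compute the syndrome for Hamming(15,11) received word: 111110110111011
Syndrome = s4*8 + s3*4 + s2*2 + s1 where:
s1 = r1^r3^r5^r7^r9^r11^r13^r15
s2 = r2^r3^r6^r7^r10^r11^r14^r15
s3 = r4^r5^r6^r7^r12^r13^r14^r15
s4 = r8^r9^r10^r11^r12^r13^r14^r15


s1=0, s2=1, s3=0, s4=0

Syndrome = 2 (error at position 2)


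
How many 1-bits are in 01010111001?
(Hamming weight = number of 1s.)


Counting 1s in 01010111001

6


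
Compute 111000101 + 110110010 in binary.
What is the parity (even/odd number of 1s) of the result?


111000101 = 453
110110010 = 434
Sum = 887 = 1101110111
1s count = 8

even parity (8 ones in 1101110111)


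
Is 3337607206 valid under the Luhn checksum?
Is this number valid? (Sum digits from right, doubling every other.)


Luhn sum = 38
38 mod 10 = 8

Invalid (Luhn sum mod 10 = 8)


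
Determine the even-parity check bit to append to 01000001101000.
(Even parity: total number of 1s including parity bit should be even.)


Number of 1s in data: 4
Parity bit: 0

0


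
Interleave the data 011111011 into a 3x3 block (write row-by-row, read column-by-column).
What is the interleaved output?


Matrix:
  011
  111
  011
Read columns: 010111111

010111111


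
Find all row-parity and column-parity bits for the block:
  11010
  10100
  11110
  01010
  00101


Row parities: 10000
Column parities: 11111

Row P: 10000, Col P: 11111, Corner: 1


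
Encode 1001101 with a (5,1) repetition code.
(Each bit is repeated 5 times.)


Each bit -> 5 copies

11111000000000011111111110000011111


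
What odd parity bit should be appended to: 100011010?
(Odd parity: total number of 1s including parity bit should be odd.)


Number of 1s in data: 4
Parity bit: 1

1


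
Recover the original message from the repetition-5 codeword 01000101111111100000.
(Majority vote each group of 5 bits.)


Groups: 01000, 10111, 11111, 00000
Majority votes: 0110

0110


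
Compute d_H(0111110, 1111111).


XOR: 1000001
Count of 1s: 2

2


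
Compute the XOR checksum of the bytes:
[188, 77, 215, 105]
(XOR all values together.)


XOR chain: 188 ^ 77 ^ 215 ^ 105 = 79

79


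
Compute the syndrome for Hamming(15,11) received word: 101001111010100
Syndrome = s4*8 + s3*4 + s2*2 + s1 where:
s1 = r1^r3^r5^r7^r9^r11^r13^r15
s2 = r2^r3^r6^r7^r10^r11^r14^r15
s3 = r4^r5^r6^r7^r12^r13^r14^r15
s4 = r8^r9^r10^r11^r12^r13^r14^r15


s1=0, s2=0, s3=1, s4=0

Syndrome = 4 (error at position 4)


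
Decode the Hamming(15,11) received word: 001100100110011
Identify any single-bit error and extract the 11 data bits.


Syndrome = 0: no error detected

Data: 10010110011 (no errors)


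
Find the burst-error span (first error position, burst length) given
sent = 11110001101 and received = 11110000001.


XOR: 00000001100

Burst at position 7, length 2


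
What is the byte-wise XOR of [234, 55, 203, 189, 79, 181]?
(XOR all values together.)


XOR chain: 234 ^ 55 ^ 203 ^ 189 ^ 79 ^ 181 = 81

81


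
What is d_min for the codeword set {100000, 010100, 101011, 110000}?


Comparing all pairs, minimum distance: 1
Can detect 0 errors, correct 0 errors

1


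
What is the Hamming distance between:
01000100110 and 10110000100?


XOR: 11110100010
Count of 1s: 6

6


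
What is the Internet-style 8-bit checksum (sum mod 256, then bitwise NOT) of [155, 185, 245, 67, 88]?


Sum = 740 mod 256 = 228
Complement = 27

27


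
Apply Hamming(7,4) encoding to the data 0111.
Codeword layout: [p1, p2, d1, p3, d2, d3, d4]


Parity bits: p1=0, p2=0, p3=1

0001111


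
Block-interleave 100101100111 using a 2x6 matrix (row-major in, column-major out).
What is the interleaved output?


Matrix:
  100101
  100111
Read columns: 110000110111

110000110111


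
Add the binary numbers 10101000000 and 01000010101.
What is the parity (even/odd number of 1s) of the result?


10101000000 = 1344
01000010101 = 533
Sum = 1877 = 11101010101
1s count = 7

odd parity (7 ones in 11101010101)


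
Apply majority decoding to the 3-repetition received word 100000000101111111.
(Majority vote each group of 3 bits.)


Groups: 100, 000, 000, 101, 111, 111
Majority votes: 000111

000111


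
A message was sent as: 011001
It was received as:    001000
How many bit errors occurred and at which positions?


XOR: 010001

2 error(s) at position(s): 1, 5


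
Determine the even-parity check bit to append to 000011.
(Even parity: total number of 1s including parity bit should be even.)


Number of 1s in data: 2
Parity bit: 0

0


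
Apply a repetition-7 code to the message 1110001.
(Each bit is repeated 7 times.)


Each bit -> 7 copies

1111111111111111111110000000000000000000001111111


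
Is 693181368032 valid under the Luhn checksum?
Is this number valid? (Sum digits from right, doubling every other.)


Luhn sum = 54
54 mod 10 = 4

Invalid (Luhn sum mod 10 = 4)


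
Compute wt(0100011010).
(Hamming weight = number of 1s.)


Counting 1s in 0100011010

4


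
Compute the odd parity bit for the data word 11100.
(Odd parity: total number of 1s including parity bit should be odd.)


Number of 1s in data: 3
Parity bit: 0

0


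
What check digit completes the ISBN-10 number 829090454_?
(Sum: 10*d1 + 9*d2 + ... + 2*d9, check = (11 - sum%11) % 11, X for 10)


Weighted sum: 263
263 mod 11 = 10

Check digit: 1


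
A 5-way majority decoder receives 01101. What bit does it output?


Ones: 3 out of 5
Threshold: 3

1 (3/5 voted 1)


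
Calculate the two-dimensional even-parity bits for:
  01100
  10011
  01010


Row parities: 010
Column parities: 10101

Row P: 010, Col P: 10101, Corner: 1


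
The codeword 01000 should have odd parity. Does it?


Number of 1s: 1

Yes, parity is correct (1 ones)


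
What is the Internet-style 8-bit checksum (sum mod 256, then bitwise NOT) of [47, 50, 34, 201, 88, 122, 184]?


Sum = 726 mod 256 = 214
Complement = 41

41


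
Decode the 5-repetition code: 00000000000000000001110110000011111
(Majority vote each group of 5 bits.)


Groups: 00000, 00000, 00000, 00001, 11011, 00000, 11111
Majority votes: 0000101

0000101


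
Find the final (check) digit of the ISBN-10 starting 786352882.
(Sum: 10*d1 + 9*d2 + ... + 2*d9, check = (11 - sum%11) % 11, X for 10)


Weighted sum: 311
311 mod 11 = 3

Check digit: 8


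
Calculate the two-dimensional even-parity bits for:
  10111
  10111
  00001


Row parities: 001
Column parities: 00001

Row P: 001, Col P: 00001, Corner: 1


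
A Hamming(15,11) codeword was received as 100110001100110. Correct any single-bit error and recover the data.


Syndrome = 0: no error detected

Data: 01001100110 (no errors)


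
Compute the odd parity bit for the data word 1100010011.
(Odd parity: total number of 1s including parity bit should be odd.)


Number of 1s in data: 5
Parity bit: 0

0


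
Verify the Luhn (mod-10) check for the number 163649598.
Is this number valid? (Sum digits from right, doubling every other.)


Luhn sum = 45
45 mod 10 = 5

Invalid (Luhn sum mod 10 = 5)


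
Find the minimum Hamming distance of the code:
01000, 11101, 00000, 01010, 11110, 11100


Comparing all pairs, minimum distance: 1
Can detect 0 errors, correct 0 errors

1


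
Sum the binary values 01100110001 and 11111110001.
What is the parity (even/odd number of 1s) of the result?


01100110001 = 817
11111110001 = 2033
Sum = 2850 = 101100100010
1s count = 5

odd parity (5 ones in 101100100010)


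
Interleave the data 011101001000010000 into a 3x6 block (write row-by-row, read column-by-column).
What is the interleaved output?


Matrix:
  011101
  001000
  010000
Read columns: 000101110100000100

000101110100000100


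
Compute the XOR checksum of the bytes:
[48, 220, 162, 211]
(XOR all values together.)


XOR chain: 48 ^ 220 ^ 162 ^ 211 = 157

157


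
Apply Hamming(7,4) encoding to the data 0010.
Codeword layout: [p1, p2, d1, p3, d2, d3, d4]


Parity bits: p1=0, p2=1, p3=1

0101010


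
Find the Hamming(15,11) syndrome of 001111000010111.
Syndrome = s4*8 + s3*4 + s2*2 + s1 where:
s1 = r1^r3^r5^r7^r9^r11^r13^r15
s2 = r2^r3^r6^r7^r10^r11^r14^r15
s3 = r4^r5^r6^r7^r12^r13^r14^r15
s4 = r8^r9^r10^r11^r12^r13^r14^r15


s1=1, s2=1, s3=0, s4=0

Syndrome = 3 (error at position 3)


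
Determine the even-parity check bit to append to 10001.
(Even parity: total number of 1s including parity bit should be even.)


Number of 1s in data: 2
Parity bit: 0

0


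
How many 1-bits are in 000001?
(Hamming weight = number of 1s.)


Counting 1s in 000001

1


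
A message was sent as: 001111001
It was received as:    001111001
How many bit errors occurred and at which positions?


XOR: 000000000

0 errors (received matches sent)


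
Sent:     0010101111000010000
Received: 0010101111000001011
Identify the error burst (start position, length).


XOR: 0000000000000011011

Burst at position 14, length 5


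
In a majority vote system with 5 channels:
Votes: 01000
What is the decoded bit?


Ones: 1 out of 5
Threshold: 3

0 (1/5 voted 1)


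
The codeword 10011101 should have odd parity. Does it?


Number of 1s: 5

Yes, parity is correct (5 ones)


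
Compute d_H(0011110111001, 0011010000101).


XOR: 0000100111100
Count of 1s: 5

5


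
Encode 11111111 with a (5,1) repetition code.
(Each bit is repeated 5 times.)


Each bit -> 5 copies

1111111111111111111111111111111111111111


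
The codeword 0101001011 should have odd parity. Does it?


Number of 1s: 5

Yes, parity is correct (5 ones)


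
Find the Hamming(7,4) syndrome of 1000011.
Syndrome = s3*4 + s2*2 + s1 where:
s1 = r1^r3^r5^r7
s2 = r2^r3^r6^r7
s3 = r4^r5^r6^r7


s1=0, s2=0, s3=0

Syndrome = 0 (no error)


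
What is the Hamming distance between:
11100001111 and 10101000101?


XOR: 01001001010
Count of 1s: 4

4


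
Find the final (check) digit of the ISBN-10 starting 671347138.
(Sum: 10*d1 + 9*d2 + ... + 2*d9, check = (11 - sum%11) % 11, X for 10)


Weighted sum: 240
240 mod 11 = 9

Check digit: 2


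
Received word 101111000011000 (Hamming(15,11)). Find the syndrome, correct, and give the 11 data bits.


Syndrome = 2: error at position 2

Data: 11100011000 (corrected bit 2)


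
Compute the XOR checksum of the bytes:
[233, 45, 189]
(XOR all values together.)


XOR chain: 233 ^ 45 ^ 189 = 121

121


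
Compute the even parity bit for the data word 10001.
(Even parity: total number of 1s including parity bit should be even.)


Number of 1s in data: 2
Parity bit: 0

0


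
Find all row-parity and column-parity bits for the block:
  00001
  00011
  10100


Row parities: 100
Column parities: 10110

Row P: 100, Col P: 10110, Corner: 1


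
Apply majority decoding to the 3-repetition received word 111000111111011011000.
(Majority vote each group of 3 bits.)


Groups: 111, 000, 111, 111, 011, 011, 000
Majority votes: 1011110

1011110


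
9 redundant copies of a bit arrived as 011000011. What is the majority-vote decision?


Ones: 4 out of 9
Threshold: 5

0 (4/9 voted 1)


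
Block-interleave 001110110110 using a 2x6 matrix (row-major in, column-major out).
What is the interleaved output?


Matrix:
  001110
  110110
Read columns: 010110111100

010110111100


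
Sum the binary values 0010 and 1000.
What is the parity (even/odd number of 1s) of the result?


0010 = 2
1000 = 8
Sum = 10 = 1010
1s count = 2

even parity (2 ones in 1010)


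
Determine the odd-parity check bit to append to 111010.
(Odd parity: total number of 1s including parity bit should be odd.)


Number of 1s in data: 4
Parity bit: 1

1


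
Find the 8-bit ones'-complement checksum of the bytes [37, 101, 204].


Sum = 342 mod 256 = 86
Complement = 169

169


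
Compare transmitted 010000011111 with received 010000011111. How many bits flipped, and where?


XOR: 000000000000

0 errors (received matches sent)


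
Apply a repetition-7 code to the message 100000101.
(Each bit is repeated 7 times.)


Each bit -> 7 copies

111111100000000000000000000000000000000000111111100000001111111


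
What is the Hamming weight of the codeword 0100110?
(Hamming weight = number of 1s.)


Counting 1s in 0100110

3


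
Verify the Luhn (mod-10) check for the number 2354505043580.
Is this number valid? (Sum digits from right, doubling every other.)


Luhn sum = 53
53 mod 10 = 3

Invalid (Luhn sum mod 10 = 3)


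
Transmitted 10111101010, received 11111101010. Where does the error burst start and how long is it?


XOR: 01000000000

Burst at position 1, length 1


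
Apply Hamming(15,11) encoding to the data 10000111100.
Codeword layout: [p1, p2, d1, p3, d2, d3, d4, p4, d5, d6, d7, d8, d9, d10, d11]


Parity bits: p1=1, p2=1, p3=0, p4=0

111000000111100


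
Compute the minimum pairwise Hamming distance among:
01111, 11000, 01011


Comparing all pairs, minimum distance: 1
Can detect 0 errors, correct 0 errors

1


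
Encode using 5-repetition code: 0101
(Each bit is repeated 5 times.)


Each bit -> 5 copies

00000111110000011111


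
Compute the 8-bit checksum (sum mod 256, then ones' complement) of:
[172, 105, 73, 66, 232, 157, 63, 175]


Sum = 1043 mod 256 = 19
Complement = 236

236


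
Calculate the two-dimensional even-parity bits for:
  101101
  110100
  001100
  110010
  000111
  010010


Row parities: 010110
Column parities: 110010

Row P: 010110, Col P: 110010, Corner: 1


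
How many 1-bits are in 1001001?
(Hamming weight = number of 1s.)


Counting 1s in 1001001

3


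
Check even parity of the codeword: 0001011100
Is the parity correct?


Number of 1s: 4

Yes, parity is correct (4 ones)


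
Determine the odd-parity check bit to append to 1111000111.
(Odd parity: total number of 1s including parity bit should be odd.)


Number of 1s in data: 7
Parity bit: 0

0


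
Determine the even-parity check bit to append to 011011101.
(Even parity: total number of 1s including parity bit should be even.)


Number of 1s in data: 6
Parity bit: 0

0


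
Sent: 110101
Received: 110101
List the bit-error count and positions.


XOR: 000000

0 errors (received matches sent)


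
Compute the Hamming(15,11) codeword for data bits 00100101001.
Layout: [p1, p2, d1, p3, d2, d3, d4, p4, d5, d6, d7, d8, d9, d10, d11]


Parity bits: p1=1, p2=1, p3=1, p4=1

110101010101001


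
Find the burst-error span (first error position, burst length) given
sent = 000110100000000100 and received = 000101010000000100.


XOR: 000011110000000000

Burst at position 4, length 4


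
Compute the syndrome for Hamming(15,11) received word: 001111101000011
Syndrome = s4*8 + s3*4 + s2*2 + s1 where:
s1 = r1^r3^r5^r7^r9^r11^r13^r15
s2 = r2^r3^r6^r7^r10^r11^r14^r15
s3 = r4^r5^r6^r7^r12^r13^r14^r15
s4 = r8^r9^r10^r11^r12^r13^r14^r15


s1=1, s2=1, s3=0, s4=1

Syndrome = 11 (error at position 11)


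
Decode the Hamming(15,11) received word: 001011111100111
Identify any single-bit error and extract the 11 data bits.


Syndrome = 0: no error detected

Data: 11111100111 (no errors)


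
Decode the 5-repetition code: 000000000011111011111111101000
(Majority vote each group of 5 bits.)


Groups: 00000, 00000, 11111, 01111, 11111, 01000
Majority votes: 001110

001110


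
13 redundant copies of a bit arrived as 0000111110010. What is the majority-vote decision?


Ones: 6 out of 13
Threshold: 7

0 (6/13 voted 1)


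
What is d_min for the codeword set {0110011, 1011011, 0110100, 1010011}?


Comparing all pairs, minimum distance: 1
Can detect 0 errors, correct 0 errors

1


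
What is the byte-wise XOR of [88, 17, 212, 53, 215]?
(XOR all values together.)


XOR chain: 88 ^ 17 ^ 212 ^ 53 ^ 215 = 127

127


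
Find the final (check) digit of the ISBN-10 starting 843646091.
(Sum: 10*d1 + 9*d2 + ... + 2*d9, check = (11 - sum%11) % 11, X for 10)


Weighted sum: 265
265 mod 11 = 1

Check digit: X


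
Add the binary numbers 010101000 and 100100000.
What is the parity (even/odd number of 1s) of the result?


010101000 = 168
100100000 = 288
Sum = 456 = 111001000
1s count = 4

even parity (4 ones in 111001000)


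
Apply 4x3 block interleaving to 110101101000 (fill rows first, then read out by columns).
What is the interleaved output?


Matrix:
  110
  101
  101
  000
Read columns: 111010000110

111010000110


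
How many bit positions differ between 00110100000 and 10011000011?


XOR: 10101100011
Count of 1s: 6

6


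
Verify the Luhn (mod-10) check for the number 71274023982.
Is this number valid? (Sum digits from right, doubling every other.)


Luhn sum = 46
46 mod 10 = 6

Invalid (Luhn sum mod 10 = 6)


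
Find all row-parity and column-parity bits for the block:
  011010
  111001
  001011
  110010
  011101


Row parities: 10110
Column parities: 000111

Row P: 10110, Col P: 000111, Corner: 1


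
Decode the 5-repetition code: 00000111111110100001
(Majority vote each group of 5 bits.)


Groups: 00000, 11111, 11101, 00001
Majority votes: 0110

0110


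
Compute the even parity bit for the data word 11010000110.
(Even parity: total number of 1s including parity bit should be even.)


Number of 1s in data: 5
Parity bit: 1

1


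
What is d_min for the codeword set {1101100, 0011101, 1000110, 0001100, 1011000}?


Comparing all pairs, minimum distance: 2
Can detect 1 errors, correct 0 errors

2


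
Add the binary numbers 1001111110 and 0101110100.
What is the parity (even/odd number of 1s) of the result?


1001111110 = 638
0101110100 = 372
Sum = 1010 = 1111110010
1s count = 7

odd parity (7 ones in 1111110010)


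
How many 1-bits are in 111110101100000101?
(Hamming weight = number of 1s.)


Counting 1s in 111110101100000101

10


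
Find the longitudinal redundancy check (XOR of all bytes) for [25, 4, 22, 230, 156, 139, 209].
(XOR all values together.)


XOR chain: 25 ^ 4 ^ 22 ^ 230 ^ 156 ^ 139 ^ 209 = 43

43


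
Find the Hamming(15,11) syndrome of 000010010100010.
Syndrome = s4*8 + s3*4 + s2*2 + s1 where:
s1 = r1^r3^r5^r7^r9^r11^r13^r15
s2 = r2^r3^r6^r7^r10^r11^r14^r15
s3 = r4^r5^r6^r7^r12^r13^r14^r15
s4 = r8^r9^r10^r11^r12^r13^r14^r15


s1=1, s2=0, s3=0, s4=1

Syndrome = 9 (error at position 9)


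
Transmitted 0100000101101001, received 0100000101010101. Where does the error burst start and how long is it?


XOR: 0000000000111100

Burst at position 10, length 4


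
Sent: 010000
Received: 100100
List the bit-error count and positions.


XOR: 110100

3 error(s) at position(s): 0, 1, 3


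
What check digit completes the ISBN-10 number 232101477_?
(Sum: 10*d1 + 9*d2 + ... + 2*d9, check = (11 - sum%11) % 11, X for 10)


Weighted sum: 126
126 mod 11 = 5

Check digit: 6


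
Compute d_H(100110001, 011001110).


XOR: 111111111
Count of 1s: 9

9


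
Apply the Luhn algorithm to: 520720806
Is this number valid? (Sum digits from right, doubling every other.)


Luhn sum = 30
30 mod 10 = 0

Valid (Luhn sum mod 10 = 0)


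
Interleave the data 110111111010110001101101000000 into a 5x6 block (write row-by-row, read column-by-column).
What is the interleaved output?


Matrix:
  110111
  111010
  110001
  101101
  000000
Read columns: 111101110001010100101100010110

111101110001010100101100010110


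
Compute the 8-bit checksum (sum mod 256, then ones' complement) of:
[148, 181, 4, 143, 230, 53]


Sum = 759 mod 256 = 247
Complement = 8

8


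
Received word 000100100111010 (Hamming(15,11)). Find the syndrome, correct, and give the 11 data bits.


Syndrome = 0: no error detected

Data: 00010111010 (no errors)


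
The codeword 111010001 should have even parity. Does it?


Number of 1s: 5

No, parity error (5 ones)


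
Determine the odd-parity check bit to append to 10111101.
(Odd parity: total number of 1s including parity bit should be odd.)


Number of 1s in data: 6
Parity bit: 1

1


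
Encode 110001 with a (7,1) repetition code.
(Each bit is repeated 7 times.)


Each bit -> 7 copies

111111111111110000000000000000000001111111


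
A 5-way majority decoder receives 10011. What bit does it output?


Ones: 3 out of 5
Threshold: 3

1 (3/5 voted 1)


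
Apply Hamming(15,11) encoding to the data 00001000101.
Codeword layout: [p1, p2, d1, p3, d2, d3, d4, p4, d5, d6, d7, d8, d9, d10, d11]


Parity bits: p1=1, p2=1, p3=0, p4=1

110000011000101


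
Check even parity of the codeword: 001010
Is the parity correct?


Number of 1s: 2

Yes, parity is correct (2 ones)


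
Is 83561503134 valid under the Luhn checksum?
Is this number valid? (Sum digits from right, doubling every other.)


Luhn sum = 41
41 mod 10 = 1

Invalid (Luhn sum mod 10 = 1)


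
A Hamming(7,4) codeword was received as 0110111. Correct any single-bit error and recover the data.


Syndrome = 5: error at position 5

Data: 1011 (corrected bit 5)


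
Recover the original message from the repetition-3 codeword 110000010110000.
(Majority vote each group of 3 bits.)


Groups: 110, 000, 010, 110, 000
Majority votes: 10010

10010


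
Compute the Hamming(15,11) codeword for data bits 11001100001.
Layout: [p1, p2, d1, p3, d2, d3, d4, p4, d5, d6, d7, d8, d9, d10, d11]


Parity bits: p1=0, p2=1, p3=0, p4=1

011010011100001


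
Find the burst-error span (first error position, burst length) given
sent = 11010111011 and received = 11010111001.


XOR: 00000000010

Burst at position 9, length 1


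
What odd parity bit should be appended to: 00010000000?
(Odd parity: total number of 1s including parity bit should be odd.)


Number of 1s in data: 1
Parity bit: 0

0


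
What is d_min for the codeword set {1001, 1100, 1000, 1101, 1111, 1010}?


Comparing all pairs, minimum distance: 1
Can detect 0 errors, correct 0 errors

1


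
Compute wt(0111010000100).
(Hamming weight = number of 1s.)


Counting 1s in 0111010000100

5


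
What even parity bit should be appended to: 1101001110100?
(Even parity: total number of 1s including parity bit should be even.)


Number of 1s in data: 7
Parity bit: 1

1


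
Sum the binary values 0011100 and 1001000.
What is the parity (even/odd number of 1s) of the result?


0011100 = 28
1001000 = 72
Sum = 100 = 1100100
1s count = 3

odd parity (3 ones in 1100100)


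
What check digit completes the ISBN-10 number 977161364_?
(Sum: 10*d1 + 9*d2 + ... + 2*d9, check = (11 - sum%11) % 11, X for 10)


Weighted sum: 295
295 mod 11 = 9

Check digit: 2


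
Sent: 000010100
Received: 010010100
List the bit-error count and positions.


XOR: 010000000

1 error(s) at position(s): 1


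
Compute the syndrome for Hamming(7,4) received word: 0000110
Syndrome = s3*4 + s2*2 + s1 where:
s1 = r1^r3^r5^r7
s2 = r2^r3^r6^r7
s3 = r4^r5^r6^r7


s1=1, s2=1, s3=0

Syndrome = 3 (error at position 3)


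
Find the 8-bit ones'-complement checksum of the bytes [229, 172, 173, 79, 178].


Sum = 831 mod 256 = 63
Complement = 192

192


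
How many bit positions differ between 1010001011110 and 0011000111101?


XOR: 1001001100011
Count of 1s: 6

6


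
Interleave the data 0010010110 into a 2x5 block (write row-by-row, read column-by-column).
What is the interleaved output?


Matrix:
  00100
  10110
Read columns: 0100110100

0100110100


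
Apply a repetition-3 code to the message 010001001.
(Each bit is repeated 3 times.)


Each bit -> 3 copies

000111000000000111000000111


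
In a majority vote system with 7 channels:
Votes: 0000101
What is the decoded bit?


Ones: 2 out of 7
Threshold: 4

0 (2/7 voted 1)


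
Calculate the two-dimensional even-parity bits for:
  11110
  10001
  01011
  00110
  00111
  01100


Row parities: 001010
Column parities: 01001

Row P: 001010, Col P: 01001, Corner: 0


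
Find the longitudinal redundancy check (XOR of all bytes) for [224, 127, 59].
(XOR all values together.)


XOR chain: 224 ^ 127 ^ 59 = 164

164


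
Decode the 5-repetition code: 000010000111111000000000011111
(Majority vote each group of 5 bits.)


Groups: 00001, 00001, 11111, 00000, 00000, 11111
Majority votes: 001001

001001


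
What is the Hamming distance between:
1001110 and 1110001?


XOR: 0111111
Count of 1s: 6

6


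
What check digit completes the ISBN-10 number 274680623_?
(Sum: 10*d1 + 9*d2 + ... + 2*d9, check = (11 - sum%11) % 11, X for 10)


Weighted sum: 241
241 mod 11 = 10

Check digit: 1


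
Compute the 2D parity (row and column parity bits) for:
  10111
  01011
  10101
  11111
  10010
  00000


Row parities: 011100
Column parities: 00100

Row P: 011100, Col P: 00100, Corner: 1


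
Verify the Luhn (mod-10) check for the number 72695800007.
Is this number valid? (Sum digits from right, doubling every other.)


Luhn sum = 45
45 mod 10 = 5

Invalid (Luhn sum mod 10 = 5)


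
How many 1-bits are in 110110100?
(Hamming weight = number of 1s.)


Counting 1s in 110110100

5


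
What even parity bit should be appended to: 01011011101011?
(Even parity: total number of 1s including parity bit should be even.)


Number of 1s in data: 9
Parity bit: 1

1


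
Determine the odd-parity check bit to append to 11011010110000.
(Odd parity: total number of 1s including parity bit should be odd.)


Number of 1s in data: 7
Parity bit: 0

0


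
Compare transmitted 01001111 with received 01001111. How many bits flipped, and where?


XOR: 00000000

0 errors (received matches sent)


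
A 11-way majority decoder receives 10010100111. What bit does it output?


Ones: 6 out of 11
Threshold: 6

1 (6/11 voted 1)


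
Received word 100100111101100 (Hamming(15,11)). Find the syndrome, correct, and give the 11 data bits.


Syndrome = 8: error at position 8

Data: 00011101100 (corrected bit 8)


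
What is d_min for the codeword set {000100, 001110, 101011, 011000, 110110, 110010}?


Comparing all pairs, minimum distance: 1
Can detect 0 errors, correct 0 errors

1


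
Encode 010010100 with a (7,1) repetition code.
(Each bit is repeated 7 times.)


Each bit -> 7 copies

000000011111110000000000000011111110000000111111100000000000000


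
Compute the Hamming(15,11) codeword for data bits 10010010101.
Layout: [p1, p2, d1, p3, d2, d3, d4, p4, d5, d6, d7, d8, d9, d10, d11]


Parity bits: p1=1, p2=0, p3=1, p4=1

101100110010101


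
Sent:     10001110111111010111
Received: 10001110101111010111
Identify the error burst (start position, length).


XOR: 00000000010000000000

Burst at position 9, length 1


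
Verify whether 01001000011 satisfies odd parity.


Number of 1s: 4

No, parity error (4 ones)


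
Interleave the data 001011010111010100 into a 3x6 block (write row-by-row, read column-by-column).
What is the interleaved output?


Matrix:
  001011
  010111
  010100
Read columns: 000011100011110110

000011100011110110


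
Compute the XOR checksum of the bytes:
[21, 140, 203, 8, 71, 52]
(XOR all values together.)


XOR chain: 21 ^ 140 ^ 203 ^ 8 ^ 71 ^ 52 = 41

41


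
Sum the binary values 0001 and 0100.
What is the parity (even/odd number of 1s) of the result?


0001 = 1
0100 = 4
Sum = 5 = 101
1s count = 2

even parity (2 ones in 101)


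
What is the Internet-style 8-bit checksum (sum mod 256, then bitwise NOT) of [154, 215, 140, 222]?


Sum = 731 mod 256 = 219
Complement = 36

36


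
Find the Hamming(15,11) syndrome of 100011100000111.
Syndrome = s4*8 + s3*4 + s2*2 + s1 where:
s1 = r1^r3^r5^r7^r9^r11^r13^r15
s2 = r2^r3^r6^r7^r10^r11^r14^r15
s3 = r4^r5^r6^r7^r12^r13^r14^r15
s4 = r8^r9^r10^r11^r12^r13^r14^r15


s1=1, s2=0, s3=0, s4=1

Syndrome = 9 (error at position 9)


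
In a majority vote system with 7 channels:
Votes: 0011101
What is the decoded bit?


Ones: 4 out of 7
Threshold: 4

1 (4/7 voted 1)


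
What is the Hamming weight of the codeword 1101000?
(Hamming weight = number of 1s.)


Counting 1s in 1101000

3


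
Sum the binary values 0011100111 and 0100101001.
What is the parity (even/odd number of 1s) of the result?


0011100111 = 231
0100101001 = 297
Sum = 528 = 1000010000
1s count = 2

even parity (2 ones in 1000010000)


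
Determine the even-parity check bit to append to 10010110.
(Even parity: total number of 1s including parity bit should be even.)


Number of 1s in data: 4
Parity bit: 0

0


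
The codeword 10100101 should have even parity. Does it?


Number of 1s: 4

Yes, parity is correct (4 ones)


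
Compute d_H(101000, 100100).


XOR: 001100
Count of 1s: 2

2


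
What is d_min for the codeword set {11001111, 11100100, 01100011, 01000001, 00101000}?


Comparing all pairs, minimum distance: 2
Can detect 1 errors, correct 0 errors

2


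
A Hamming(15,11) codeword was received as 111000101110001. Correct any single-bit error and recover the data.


Syndrome = 0: no error detected

Data: 10011110001 (no errors)


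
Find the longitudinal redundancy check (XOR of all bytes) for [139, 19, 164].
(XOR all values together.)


XOR chain: 139 ^ 19 ^ 164 = 60

60


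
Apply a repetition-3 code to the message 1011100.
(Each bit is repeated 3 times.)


Each bit -> 3 copies

111000111111111000000


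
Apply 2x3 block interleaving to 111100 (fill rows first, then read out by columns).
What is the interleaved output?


Matrix:
  111
  100
Read columns: 111010

111010


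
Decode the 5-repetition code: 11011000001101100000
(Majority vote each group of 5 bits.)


Groups: 11011, 00000, 11011, 00000
Majority votes: 1010

1010


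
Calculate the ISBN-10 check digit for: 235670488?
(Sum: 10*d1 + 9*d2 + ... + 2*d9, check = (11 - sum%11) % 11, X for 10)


Weighted sum: 227
227 mod 11 = 7

Check digit: 4


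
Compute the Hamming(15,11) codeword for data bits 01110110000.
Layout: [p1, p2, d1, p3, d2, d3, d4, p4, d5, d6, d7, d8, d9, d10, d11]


Parity bits: p1=1, p2=0, p3=1, p4=0

100111100110000


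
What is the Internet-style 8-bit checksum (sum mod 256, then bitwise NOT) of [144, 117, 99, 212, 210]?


Sum = 782 mod 256 = 14
Complement = 241

241


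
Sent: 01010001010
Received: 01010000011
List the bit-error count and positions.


XOR: 00000001001

2 error(s) at position(s): 7, 10


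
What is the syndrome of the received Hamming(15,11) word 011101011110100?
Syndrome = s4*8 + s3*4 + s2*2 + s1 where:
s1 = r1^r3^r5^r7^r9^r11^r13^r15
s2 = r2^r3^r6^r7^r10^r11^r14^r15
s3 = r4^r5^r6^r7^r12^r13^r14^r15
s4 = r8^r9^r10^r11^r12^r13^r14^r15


s1=0, s2=1, s3=1, s4=1

Syndrome = 14 (error at position 14)


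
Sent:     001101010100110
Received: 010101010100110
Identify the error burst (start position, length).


XOR: 011000000000000

Burst at position 1, length 2


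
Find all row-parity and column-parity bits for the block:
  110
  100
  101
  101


Row parities: 0100
Column parities: 010

Row P: 0100, Col P: 010, Corner: 1


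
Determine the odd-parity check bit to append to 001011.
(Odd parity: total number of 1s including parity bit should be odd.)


Number of 1s in data: 3
Parity bit: 0

0


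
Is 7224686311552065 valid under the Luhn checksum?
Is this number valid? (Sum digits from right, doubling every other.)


Luhn sum = 53
53 mod 10 = 3

Invalid (Luhn sum mod 10 = 3)


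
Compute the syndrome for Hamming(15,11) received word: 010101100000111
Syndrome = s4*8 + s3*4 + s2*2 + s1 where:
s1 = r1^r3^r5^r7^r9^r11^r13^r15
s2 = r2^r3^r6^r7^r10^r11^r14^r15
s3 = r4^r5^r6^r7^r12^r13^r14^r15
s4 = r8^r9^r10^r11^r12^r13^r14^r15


s1=1, s2=1, s3=0, s4=1

Syndrome = 11 (error at position 11)


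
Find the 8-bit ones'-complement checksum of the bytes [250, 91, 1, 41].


Sum = 383 mod 256 = 127
Complement = 128

128


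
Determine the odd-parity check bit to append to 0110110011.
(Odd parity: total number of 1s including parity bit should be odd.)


Number of 1s in data: 6
Parity bit: 1

1


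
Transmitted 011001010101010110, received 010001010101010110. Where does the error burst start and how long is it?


XOR: 001000000000000000

Burst at position 2, length 1


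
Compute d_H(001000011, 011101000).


XOR: 010101011
Count of 1s: 5

5


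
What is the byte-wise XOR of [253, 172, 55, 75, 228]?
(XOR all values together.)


XOR chain: 253 ^ 172 ^ 55 ^ 75 ^ 228 = 201

201


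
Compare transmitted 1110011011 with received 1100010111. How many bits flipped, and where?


XOR: 0010001100

3 error(s) at position(s): 2, 6, 7


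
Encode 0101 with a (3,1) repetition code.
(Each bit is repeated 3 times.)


Each bit -> 3 copies

000111000111


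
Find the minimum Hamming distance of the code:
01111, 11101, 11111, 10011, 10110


Comparing all pairs, minimum distance: 1
Can detect 0 errors, correct 0 errors

1


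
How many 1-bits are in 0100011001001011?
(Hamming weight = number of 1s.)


Counting 1s in 0100011001001011

7


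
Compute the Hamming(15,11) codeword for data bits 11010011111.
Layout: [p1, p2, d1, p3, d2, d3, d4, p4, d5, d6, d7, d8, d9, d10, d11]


Parity bits: p1=0, p2=1, p3=0, p4=1

011010110011111


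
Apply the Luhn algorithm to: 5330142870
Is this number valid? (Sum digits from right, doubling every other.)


Luhn sum = 33
33 mod 10 = 3

Invalid (Luhn sum mod 10 = 3)


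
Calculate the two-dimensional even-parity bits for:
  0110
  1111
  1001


Row parities: 000
Column parities: 0000

Row P: 000, Col P: 0000, Corner: 0


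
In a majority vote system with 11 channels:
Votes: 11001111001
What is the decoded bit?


Ones: 7 out of 11
Threshold: 6

1 (7/11 voted 1)


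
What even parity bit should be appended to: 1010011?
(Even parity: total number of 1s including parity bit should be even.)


Number of 1s in data: 4
Parity bit: 0

0


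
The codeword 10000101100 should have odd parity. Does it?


Number of 1s: 4

No, parity error (4 ones)


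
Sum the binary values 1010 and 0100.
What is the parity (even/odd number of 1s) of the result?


1010 = 10
0100 = 4
Sum = 14 = 1110
1s count = 3

odd parity (3 ones in 1110)


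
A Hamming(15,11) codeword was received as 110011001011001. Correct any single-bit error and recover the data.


Syndrome = 1: error at position 1

Data: 01101011001 (corrected bit 1)


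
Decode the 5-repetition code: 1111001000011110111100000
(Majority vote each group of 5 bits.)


Groups: 11110, 01000, 01111, 01111, 00000
Majority votes: 10110

10110


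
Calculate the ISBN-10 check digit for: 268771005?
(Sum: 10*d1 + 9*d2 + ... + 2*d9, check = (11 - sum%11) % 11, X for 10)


Weighted sum: 244
244 mod 11 = 2

Check digit: 9


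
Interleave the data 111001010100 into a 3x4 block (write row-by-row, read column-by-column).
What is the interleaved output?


Matrix:
  1110
  0101
  0100
Read columns: 100111100010

100111100010


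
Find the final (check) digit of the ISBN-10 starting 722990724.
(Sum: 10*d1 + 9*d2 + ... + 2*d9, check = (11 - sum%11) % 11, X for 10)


Weighted sum: 263
263 mod 11 = 10

Check digit: 1


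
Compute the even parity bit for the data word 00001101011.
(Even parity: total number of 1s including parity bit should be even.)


Number of 1s in data: 5
Parity bit: 1

1


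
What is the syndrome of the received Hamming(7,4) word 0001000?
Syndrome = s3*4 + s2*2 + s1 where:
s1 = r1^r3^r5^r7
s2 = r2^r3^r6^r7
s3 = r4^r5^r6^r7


s1=0, s2=0, s3=1

Syndrome = 4 (error at position 4)


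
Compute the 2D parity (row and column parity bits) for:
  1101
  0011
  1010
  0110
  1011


Row parities: 10001
Column parities: 1001

Row P: 10001, Col P: 1001, Corner: 0


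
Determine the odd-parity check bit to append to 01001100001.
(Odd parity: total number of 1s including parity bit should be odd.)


Number of 1s in data: 4
Parity bit: 1

1


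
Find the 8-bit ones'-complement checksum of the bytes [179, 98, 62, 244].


Sum = 583 mod 256 = 71
Complement = 184

184


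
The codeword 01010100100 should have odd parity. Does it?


Number of 1s: 4

No, parity error (4 ones)


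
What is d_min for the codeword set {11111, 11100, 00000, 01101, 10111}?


Comparing all pairs, minimum distance: 1
Can detect 0 errors, correct 0 errors

1


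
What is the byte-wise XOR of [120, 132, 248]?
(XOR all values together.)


XOR chain: 120 ^ 132 ^ 248 = 4

4


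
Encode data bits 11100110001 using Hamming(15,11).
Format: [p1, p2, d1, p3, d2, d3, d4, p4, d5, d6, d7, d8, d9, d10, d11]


Parity bits: p1=0, p2=1, p3=1, p4=1

011111010110001


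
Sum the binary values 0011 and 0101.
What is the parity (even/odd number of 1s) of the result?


0011 = 3
0101 = 5
Sum = 8 = 1000
1s count = 1

odd parity (1 ones in 1000)


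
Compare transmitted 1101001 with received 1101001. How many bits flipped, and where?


XOR: 0000000

0 errors (received matches sent)


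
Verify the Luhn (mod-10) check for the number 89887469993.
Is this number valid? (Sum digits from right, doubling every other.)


Luhn sum = 83
83 mod 10 = 3

Invalid (Luhn sum mod 10 = 3)


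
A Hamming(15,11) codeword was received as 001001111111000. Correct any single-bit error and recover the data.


Syndrome = 14: error at position 14

Data: 10111111010 (corrected bit 14)


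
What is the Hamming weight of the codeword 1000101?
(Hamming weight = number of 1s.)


Counting 1s in 1000101

3


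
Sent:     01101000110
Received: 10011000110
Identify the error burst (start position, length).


XOR: 11110000000

Burst at position 0, length 4


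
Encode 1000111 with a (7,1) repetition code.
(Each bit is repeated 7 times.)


Each bit -> 7 copies

1111111000000000000000000000111111111111111111111


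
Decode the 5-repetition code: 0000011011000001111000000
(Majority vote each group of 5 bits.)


Groups: 00000, 11011, 00000, 11110, 00000
Majority votes: 01010

01010
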